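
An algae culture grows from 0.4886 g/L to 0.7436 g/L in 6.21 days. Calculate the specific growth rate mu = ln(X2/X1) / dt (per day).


mu = ln(X2/X1) / dt
= ln(0.7436/0.4886) / 6.21
= 0.0676 per day

0.0676 per day


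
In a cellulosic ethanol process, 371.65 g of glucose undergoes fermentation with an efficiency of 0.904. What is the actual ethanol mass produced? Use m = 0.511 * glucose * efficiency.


Actual ethanol: m = 0.511 * 371.65 * 0.904
m = 171.6815 g

171.6815 g


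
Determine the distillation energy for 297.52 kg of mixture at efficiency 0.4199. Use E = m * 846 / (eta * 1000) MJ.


E = m * 846 / (eta * 1000)
= 297.52 * 846 / (0.4199 * 1000)
= 599.4330 MJ

599.4330 MJ


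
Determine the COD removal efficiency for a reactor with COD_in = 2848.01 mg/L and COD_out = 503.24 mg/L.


eta = (COD_in - COD_out) / COD_in * 100
= (2848.01 - 503.24) / 2848.01 * 100
= 82.3301%

82.3301%


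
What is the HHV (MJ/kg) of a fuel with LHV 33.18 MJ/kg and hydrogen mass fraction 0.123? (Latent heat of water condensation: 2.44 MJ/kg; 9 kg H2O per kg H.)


HHV = LHV + H_frac * 9 * 2.44
= 33.18 + 0.123 * 9 * 2.44
= 35.8811 MJ/kg

35.8811 MJ/kg


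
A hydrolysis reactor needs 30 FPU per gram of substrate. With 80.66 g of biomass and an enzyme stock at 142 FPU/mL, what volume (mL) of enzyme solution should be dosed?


V = dosage * m_sub / activity
V = 30 * 80.66 / 142
V = 17.0408 mL

17.0408 mL


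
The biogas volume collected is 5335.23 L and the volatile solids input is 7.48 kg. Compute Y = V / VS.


Y = V / VS
= 5335.23 / 7.48
= 713.2660 L/kg VS

713.2660 L/kg VS


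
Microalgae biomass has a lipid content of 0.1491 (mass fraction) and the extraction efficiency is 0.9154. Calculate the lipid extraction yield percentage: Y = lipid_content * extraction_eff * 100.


Y = lipid_content * extraction_eff * 100
= 0.1491 * 0.9154 * 100
= 13.6486%

13.6486%


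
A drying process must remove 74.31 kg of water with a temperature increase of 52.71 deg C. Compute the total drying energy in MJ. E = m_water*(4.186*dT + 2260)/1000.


E = m_water * (4.186 * dT + 2260) / 1000
= 74.31 * (4.186 * 52.71 + 2260) / 1000
= 184.3367 MJ

184.3367 MJ


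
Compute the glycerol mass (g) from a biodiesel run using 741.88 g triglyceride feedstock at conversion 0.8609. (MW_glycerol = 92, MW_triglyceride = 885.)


glycerol = oil * conv * (92/885)
= 741.88 * 0.8609 * 92 / 885
= 66.3943 g

66.3943 g


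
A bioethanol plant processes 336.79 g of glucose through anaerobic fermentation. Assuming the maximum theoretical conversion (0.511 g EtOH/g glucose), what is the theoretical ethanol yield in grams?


Theoretical ethanol yield: m_EtOH = 0.511 * m_glucose
m_EtOH = 0.511 * 336.79 = 172.0997 g

172.0997 g


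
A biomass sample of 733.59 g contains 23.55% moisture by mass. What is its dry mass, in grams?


Wd = Ww * (1 - MC/100)
= 733.59 * (1 - 23.55/100)
= 560.8296 g

560.8296 g


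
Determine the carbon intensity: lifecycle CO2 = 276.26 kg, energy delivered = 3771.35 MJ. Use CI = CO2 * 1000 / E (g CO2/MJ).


CI = CO2 * 1000 / E
= 276.26 * 1000 / 3771.35
= 73.2523 g CO2/MJ

73.2523 g CO2/MJ


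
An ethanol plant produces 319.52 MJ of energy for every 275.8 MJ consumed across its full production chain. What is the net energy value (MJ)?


NEV = E_out - E_in
= 319.52 - 275.8
= 43.7200 MJ

43.7200 MJ


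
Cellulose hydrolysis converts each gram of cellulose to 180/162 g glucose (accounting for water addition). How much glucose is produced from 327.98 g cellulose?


glucose = cellulose * 180/162
= 327.98 * 180/162
= 364.4222 g

364.4222 g


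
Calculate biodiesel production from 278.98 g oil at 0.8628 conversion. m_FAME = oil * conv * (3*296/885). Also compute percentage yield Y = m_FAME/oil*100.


m_FAME = oil * conv * (3 * 296 / 885) = oil * conv * (888/885)
= 278.98 * 0.8628 * 888 / 885
= 241.5199 g
Y = m_FAME / oil * 100 = conv * (888/885) * 100
= 0.8628 * 888 / 885 * 100
= 86.57%

241.5199 g FAME; Y = 86.57%


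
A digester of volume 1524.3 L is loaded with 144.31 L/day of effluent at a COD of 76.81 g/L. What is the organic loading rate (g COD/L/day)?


OLR = Q * S / V
= 144.31 * 76.81 / 1524.3
= 7.2718 g/L/day

7.2718 g/L/day


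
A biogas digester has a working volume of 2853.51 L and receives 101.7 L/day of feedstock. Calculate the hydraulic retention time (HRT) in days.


HRT = V / Q
= 2853.51 / 101.7
= 28.0581 days

28.0581 days


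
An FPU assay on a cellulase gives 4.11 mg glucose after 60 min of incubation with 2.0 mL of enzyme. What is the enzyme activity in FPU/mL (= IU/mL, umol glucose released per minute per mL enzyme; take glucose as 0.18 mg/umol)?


Activity = glucose_mg / (0.18 mg/umol * V_mL * t_min)
= 4.11 / (0.18 * 2.0 * 60)
= 0.1903 FPU/mL

0.1903 FPU/mL


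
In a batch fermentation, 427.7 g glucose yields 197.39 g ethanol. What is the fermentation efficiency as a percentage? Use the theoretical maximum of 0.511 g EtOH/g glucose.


Fermentation efficiency = (actual / (0.511 * glucose)) * 100
= (197.39 / (0.511 * 427.7)) * 100
= 90.3161%

90.3161%


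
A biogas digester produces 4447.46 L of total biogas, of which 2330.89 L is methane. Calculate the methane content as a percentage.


CH4% = V_CH4 / V_total * 100
= 2330.89 / 4447.46 * 100
= 52.4095%

52.4095%


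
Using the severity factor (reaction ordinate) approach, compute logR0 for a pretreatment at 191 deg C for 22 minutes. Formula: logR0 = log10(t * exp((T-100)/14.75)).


logR0 = log10(t * exp((T - 100) / 14.75))
= log10(22 * exp((191 - 100) / 14.75))
= 4.0218

4.0218


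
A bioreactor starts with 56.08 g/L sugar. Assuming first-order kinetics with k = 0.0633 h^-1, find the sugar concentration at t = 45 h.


S = S0 * exp(-k * t)
S = 56.08 * exp(-0.0633 * 45)
S = 3.2488 g/L

3.2488 g/L


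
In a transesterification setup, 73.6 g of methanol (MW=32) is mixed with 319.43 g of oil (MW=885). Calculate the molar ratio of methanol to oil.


Molar ratio = n_MeOH / n_oil = (MeOH/32) / (oil/885) = (MeOH * 885) / (32 * oil)
= (73.6 * 885) / (32 * 319.43)
= 6.3723

6.3723


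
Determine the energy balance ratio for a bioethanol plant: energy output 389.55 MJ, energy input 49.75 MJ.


EROI = E_out / E_in
= 389.55 / 49.75
= 7.8302

7.8302


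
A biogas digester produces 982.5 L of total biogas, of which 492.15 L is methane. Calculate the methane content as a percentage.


CH4% = V_CH4 / V_total * 100
= 492.15 / 982.5 * 100
= 50.0916%

50.0916%


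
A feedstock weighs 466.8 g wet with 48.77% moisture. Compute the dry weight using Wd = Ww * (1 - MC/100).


Wd = Ww * (1 - MC/100)
= 466.8 * (1 - 48.77/100)
= 239.1416 g

239.1416 g


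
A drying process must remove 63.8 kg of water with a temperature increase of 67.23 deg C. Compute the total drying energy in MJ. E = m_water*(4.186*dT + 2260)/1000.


E = m_water * (4.186 * dT + 2260) / 1000
= 63.8 * (4.186 * 67.23 + 2260) / 1000
= 162.1429 MJ

162.1429 MJ


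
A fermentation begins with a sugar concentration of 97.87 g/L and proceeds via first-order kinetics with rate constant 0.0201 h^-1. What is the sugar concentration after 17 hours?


S = S0 * exp(-k * t)
S = 97.87 * exp(-0.0201 * 17)
S = 69.5426 g/L

69.5426 g/L


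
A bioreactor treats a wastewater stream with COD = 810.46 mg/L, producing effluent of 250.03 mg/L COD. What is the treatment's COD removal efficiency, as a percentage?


eta = (COD_in - COD_out) / COD_in * 100
= (810.46 - 250.03) / 810.46 * 100
= 69.1496%

69.1496%


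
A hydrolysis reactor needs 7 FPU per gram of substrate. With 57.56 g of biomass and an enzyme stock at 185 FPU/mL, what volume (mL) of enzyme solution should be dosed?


V = dosage * m_sub / activity
V = 7 * 57.56 / 185
V = 2.1779 mL

2.1779 mL


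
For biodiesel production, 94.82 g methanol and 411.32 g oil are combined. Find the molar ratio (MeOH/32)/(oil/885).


Molar ratio = n_MeOH / n_oil = (MeOH/32) / (oil/885) = (MeOH * 885) / (32 * oil)
= (94.82 * 885) / (32 * 411.32)
= 6.3755

6.3755


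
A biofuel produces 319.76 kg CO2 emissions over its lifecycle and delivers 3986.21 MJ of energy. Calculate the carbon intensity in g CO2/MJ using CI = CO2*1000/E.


CI = CO2 * 1000 / E
= 319.76 * 1000 / 3986.21
= 80.2165 g CO2/MJ

80.2165 g CO2/MJ


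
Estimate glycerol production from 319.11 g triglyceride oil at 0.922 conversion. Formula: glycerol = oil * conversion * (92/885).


glycerol = oil * conv * (92/885)
= 319.11 * 0.922 * 92 / 885
= 30.5855 g

30.5855 g


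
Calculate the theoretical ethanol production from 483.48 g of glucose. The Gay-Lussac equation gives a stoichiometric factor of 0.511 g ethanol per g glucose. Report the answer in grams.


Theoretical ethanol yield: m_EtOH = 0.511 * m_glucose
m_EtOH = 0.511 * 483.48 = 247.0583 g

247.0583 g


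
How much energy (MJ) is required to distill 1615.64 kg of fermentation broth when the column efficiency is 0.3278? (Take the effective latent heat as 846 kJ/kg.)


E = m * 846 / (eta * 1000)
= 1615.64 * 846 / (0.3278 * 1000)
= 4169.7115 MJ

4169.7115 MJ


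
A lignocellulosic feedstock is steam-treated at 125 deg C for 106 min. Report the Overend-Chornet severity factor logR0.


logR0 = log10(t * exp((T - 100) / 14.75))
= log10(106 * exp((125 - 100) / 14.75))
= 2.7614

2.7614


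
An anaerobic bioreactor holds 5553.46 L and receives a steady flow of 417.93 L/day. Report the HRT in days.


HRT = V / Q
= 5553.46 / 417.93
= 13.2880 days

13.2880 days


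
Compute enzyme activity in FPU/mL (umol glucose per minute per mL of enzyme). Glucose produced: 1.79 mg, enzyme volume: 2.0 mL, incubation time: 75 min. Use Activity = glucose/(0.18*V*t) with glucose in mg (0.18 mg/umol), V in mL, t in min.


Activity = glucose_mg / (0.18 mg/umol * V_mL * t_min)
= 1.79 / (0.18 * 2.0 * 75)
= 0.0663 FPU/mL

0.0663 FPU/mL


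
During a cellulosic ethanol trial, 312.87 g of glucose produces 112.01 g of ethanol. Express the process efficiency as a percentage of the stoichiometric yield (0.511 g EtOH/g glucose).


Fermentation efficiency = (actual / (0.511 * glucose)) * 100
= (112.01 / (0.511 * 312.87)) * 100
= 70.0603%

70.0603%


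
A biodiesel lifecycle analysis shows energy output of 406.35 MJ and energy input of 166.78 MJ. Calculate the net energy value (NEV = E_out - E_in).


NEV = E_out - E_in
= 406.35 - 166.78
= 239.5700 MJ

239.5700 MJ


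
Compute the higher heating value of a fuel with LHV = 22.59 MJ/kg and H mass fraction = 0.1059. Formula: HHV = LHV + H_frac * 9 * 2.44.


HHV = LHV + H_frac * 9 * 2.44
= 22.59 + 0.1059 * 9 * 2.44
= 24.9156 MJ/kg

24.9156 MJ/kg


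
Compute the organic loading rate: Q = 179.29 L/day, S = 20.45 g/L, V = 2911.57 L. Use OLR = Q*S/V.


OLR = Q * S / V
= 179.29 * 20.45 / 2911.57
= 1.2593 g/L/day

1.2593 g/L/day


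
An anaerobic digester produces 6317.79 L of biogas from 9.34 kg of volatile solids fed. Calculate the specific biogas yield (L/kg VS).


Y = V / VS
= 6317.79 / 9.34
= 676.4229 L/kg VS

676.4229 L/kg VS


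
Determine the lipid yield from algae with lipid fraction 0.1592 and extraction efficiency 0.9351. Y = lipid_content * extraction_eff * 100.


Y = lipid_content * extraction_eff * 100
= 0.1592 * 0.9351 * 100
= 14.8868%

14.8868%


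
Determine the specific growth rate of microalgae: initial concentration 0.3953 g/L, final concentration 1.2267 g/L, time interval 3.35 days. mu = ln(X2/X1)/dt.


mu = ln(X2/X1) / dt
= ln(1.2267/0.3953) / 3.35
= 0.3380 per day

0.3380 per day


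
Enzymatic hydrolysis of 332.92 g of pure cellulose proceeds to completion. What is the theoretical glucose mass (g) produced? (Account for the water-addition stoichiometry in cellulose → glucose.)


glucose = cellulose * 180/162
= 332.92 * 180/162
= 369.9111 g

369.9111 g


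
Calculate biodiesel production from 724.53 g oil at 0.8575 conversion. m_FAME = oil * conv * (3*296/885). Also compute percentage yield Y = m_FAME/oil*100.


m_FAME = oil * conv * (3 * 296 / 885) = oil * conv * (888/885)
= 724.53 * 0.8575 * 888 / 885
= 623.3905 g
Y = m_FAME / oil * 100 = conv * (888/885) * 100
= 0.8575 * 888 / 885 * 100
= 86.04%

623.3905 g FAME; Y = 86.04%


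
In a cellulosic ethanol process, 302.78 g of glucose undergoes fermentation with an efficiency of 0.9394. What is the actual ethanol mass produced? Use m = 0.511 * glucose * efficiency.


Actual ethanol: m = 0.511 * 302.78 * 0.9394
m = 145.3445 g

145.3445 g


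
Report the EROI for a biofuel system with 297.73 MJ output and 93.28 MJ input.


EROI = E_out / E_in
= 297.73 / 93.28
= 3.1918

3.1918


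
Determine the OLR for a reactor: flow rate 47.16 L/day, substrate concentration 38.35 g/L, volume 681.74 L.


OLR = Q * S / V
= 47.16 * 38.35 / 681.74
= 2.6529 g/L/day

2.6529 g/L/day


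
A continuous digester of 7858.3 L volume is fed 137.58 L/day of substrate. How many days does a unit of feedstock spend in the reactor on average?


HRT = V / Q
= 7858.3 / 137.58
= 57.1180 days

57.1180 days


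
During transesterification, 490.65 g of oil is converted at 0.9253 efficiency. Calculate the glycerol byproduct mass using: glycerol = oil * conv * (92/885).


glycerol = oil * conv * (92/885)
= 490.65 * 0.9253 * 92 / 885
= 47.1953 g

47.1953 g


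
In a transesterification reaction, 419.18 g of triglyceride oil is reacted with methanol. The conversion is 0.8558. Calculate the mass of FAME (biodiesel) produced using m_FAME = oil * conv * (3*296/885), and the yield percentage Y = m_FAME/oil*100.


m_FAME = oil * conv * (3 * 296 / 885) = oil * conv * (888/885)
= 419.18 * 0.8558 * 888 / 885
= 359.9503 g
Y = m_FAME / oil * 100 = conv * (888/885) * 100
= 0.8558 * 888 / 885 * 100
= 85.87%

359.9503 g FAME; Y = 85.87%


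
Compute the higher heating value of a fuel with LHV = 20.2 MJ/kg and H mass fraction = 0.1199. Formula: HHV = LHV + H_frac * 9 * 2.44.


HHV = LHV + H_frac * 9 * 2.44
= 20.2 + 0.1199 * 9 * 2.44
= 22.8330 MJ/kg

22.8330 MJ/kg


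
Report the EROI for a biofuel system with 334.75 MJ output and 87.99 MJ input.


EROI = E_out / E_in
= 334.75 / 87.99
= 3.8044

3.8044


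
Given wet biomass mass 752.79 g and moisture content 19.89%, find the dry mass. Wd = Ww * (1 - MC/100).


Wd = Ww * (1 - MC/100)
= 752.79 * (1 - 19.89/100)
= 603.0601 g

603.0601 g


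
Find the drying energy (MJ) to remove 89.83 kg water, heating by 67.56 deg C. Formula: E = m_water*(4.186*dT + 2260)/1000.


E = m_water * (4.186 * dT + 2260) / 1000
= 89.83 * (4.186 * 67.56 + 2260) / 1000
= 228.4203 MJ

228.4203 MJ


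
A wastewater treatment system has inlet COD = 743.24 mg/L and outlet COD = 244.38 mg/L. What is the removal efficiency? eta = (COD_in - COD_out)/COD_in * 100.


eta = (COD_in - COD_out) / COD_in * 100
= (743.24 - 244.38) / 743.24 * 100
= 67.1196%

67.1196%


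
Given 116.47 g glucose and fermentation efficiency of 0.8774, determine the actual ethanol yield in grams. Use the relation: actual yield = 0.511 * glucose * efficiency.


Actual ethanol: m = 0.511 * 116.47 * 0.8774
m = 52.2195 g

52.2195 g


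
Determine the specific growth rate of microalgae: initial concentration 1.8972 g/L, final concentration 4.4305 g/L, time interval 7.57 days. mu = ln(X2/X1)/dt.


mu = ln(X2/X1) / dt
= ln(4.4305/1.8972) / 7.57
= 0.1120 per day

0.1120 per day


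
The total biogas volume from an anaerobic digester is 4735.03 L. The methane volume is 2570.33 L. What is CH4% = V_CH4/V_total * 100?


CH4% = V_CH4 / V_total * 100
= 2570.33 / 4735.03 * 100
= 54.2833%

54.2833%


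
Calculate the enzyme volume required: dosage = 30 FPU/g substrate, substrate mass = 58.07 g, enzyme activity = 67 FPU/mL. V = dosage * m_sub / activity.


V = dosage * m_sub / activity
V = 30 * 58.07 / 67
V = 26.0015 mL

26.0015 mL


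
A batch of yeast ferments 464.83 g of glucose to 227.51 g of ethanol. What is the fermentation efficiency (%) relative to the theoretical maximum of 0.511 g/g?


Fermentation efficiency = (actual / (0.511 * glucose)) * 100
= (227.51 / (0.511 * 464.83)) * 100
= 95.7823%

95.7823%


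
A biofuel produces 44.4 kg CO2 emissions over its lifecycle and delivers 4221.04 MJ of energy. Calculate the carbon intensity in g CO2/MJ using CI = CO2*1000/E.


CI = CO2 * 1000 / E
= 44.4 * 1000 / 4221.04
= 10.5187 g CO2/MJ

10.5187 g CO2/MJ


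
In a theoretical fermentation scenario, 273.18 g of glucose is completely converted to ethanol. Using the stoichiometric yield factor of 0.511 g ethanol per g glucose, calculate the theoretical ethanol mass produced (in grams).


Theoretical ethanol yield: m_EtOH = 0.511 * m_glucose
m_EtOH = 0.511 * 273.18 = 139.5950 g

139.5950 g


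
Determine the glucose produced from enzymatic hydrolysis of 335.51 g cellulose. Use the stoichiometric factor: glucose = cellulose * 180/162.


glucose = cellulose * 180/162
= 335.51 * 180/162
= 372.7889 g

372.7889 g


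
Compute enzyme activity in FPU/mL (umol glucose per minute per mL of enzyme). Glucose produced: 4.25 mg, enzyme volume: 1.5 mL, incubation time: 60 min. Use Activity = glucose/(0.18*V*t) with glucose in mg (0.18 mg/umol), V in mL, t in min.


Activity = glucose_mg / (0.18 mg/umol * V_mL * t_min)
= 4.25 / (0.18 * 1.5 * 60)
= 0.2623 FPU/mL

0.2623 FPU/mL


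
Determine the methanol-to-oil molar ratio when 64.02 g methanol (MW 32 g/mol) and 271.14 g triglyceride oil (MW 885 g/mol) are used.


Molar ratio = n_MeOH / n_oil = (MeOH/32) / (oil/885) = (MeOH * 885) / (32 * oil)
= (64.02 * 885) / (32 * 271.14)
= 6.5300

6.5300


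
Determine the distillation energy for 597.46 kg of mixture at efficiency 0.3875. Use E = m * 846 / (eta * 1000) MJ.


E = m * 846 / (eta * 1000)
= 597.46 * 846 / (0.3875 * 1000)
= 1304.3901 MJ

1304.3901 MJ


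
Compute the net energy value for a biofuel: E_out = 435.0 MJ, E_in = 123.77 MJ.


NEV = E_out - E_in
= 435.0 - 123.77
= 311.2300 MJ

311.2300 MJ


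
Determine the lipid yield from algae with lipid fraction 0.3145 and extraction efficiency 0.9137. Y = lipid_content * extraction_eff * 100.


Y = lipid_content * extraction_eff * 100
= 0.3145 * 0.9137 * 100
= 28.7359%

28.7359%


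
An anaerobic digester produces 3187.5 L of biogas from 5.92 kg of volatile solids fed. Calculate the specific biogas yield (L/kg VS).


Y = V / VS
= 3187.5 / 5.92
= 538.4291 L/kg VS

538.4291 L/kg VS


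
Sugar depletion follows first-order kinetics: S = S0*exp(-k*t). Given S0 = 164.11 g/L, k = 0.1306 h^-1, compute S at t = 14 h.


S = S0 * exp(-k * t)
S = 164.11 * exp(-0.1306 * 14)
S = 26.3676 g/L

26.3676 g/L


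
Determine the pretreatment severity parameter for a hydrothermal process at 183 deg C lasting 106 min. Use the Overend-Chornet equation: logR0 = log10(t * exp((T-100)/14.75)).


logR0 = log10(t * exp((T - 100) / 14.75))
= log10(106 * exp((183 - 100) / 14.75))
= 4.4691

4.4691


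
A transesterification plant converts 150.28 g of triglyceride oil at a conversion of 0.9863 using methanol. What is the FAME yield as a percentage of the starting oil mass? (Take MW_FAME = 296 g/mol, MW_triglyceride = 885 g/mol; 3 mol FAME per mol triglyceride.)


m_FAME = oil * conv * (3 * 296 / 885) = oil * conv * (888/885)
= 150.28 * 0.9863 * 888 / 885
= 148.7236 g
Y = m_FAME / oil * 100 = conv * (888/885) * 100
= 0.9863 * 888 / 885 * 100
= 98.96%

98.96%


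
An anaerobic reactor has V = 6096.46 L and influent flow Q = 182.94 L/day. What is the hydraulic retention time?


HRT = V / Q
= 6096.46 / 182.94
= 33.3249 days

33.3249 days


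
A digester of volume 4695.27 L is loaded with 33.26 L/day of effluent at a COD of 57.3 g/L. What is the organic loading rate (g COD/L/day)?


OLR = Q * S / V
= 33.26 * 57.3 / 4695.27
= 0.4059 g/L/day

0.4059 g/L/day


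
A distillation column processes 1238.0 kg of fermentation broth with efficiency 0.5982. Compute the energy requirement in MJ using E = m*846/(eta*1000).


E = m * 846 / (eta * 1000)
= 1238.0 * 846 / (0.5982 * 1000)
= 1750.8325 MJ

1750.8325 MJ


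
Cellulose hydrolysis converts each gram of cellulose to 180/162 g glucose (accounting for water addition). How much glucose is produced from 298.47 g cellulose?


glucose = cellulose * 180/162
= 298.47 * 180/162
= 331.6333 g

331.6333 g


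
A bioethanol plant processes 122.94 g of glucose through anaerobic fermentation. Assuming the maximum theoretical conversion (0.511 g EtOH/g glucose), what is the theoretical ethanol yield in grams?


Theoretical ethanol yield: m_EtOH = 0.511 * m_glucose
m_EtOH = 0.511 * 122.94 = 62.8223 g

62.8223 g


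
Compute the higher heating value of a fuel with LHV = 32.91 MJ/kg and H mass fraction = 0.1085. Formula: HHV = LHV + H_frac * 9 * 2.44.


HHV = LHV + H_frac * 9 * 2.44
= 32.91 + 0.1085 * 9 * 2.44
= 35.2927 MJ/kg

35.2927 MJ/kg


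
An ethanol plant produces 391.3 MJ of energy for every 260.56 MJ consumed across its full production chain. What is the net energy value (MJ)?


NEV = E_out - E_in
= 391.3 - 260.56
= 130.7400 MJ

130.7400 MJ


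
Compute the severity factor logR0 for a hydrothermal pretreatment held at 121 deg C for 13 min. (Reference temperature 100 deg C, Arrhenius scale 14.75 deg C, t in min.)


logR0 = log10(t * exp((T - 100) / 14.75))
= log10(13 * exp((121 - 100) / 14.75))
= 1.7323

1.7323


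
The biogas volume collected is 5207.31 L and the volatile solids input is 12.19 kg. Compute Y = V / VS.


Y = V / VS
= 5207.31 / 12.19
= 427.1788 L/kg VS

427.1788 L/kg VS


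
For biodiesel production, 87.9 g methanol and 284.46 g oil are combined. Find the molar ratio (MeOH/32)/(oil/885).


Molar ratio = n_MeOH / n_oil = (MeOH/32) / (oil/885) = (MeOH * 885) / (32 * oil)
= (87.9 * 885) / (32 * 284.46)
= 8.5460

8.5460


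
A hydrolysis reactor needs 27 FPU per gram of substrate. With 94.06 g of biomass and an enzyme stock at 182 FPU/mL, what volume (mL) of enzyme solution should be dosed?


V = dosage * m_sub / activity
V = 27 * 94.06 / 182
V = 13.9540 mL

13.9540 mL


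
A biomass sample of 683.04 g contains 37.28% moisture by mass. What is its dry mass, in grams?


Wd = Ww * (1 - MC/100)
= 683.04 * (1 - 37.28/100)
= 428.4027 g

428.4027 g


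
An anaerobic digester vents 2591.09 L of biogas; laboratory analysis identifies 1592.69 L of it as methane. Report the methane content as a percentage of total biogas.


CH4% = V_CH4 / V_total * 100
= 1592.69 / 2591.09 * 100
= 61.4680%

61.4680%


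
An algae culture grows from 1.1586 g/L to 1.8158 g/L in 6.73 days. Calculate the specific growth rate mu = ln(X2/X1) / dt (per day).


mu = ln(X2/X1) / dt
= ln(1.8158/1.1586) / 6.73
= 0.0668 per day

0.0668 per day


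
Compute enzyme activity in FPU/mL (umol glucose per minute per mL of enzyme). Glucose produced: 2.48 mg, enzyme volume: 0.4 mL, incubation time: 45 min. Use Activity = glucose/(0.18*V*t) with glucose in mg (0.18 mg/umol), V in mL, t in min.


Activity = glucose_mg / (0.18 mg/umol * V_mL * t_min)
= 2.48 / (0.18 * 0.4 * 45)
= 0.7654 FPU/mL

0.7654 FPU/mL


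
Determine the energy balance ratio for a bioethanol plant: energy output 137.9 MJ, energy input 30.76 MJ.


EROI = E_out / E_in
= 137.9 / 30.76
= 4.4831

4.4831


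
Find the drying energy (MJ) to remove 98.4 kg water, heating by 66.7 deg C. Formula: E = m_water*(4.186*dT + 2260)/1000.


E = m_water * (4.186 * dT + 2260) / 1000
= 98.4 * (4.186 * 66.7 + 2260) / 1000
= 249.8579 MJ

249.8579 MJ


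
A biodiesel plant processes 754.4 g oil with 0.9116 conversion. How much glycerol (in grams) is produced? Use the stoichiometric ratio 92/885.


glycerol = oil * conv * (92/885)
= 754.4 * 0.9116 * 92 / 885
= 71.4909 g

71.4909 g


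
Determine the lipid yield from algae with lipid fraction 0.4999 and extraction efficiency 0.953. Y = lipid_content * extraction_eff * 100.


Y = lipid_content * extraction_eff * 100
= 0.4999 * 0.953 * 100
= 47.6405%

47.6405%


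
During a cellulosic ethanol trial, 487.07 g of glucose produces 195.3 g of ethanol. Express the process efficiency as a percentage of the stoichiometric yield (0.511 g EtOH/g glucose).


Fermentation efficiency = (actual / (0.511 * glucose)) * 100
= (195.3 / (0.511 * 487.07)) * 100
= 78.4675%

78.4675%


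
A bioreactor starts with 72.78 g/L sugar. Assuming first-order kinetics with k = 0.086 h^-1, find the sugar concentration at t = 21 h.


S = S0 * exp(-k * t)
S = 72.78 * exp(-0.086 * 21)
S = 11.9585 g/L

11.9585 g/L


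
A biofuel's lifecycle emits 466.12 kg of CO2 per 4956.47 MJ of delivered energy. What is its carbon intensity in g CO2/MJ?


CI = CO2 * 1000 / E
= 466.12 * 1000 / 4956.47
= 94.0427 g CO2/MJ

94.0427 g CO2/MJ


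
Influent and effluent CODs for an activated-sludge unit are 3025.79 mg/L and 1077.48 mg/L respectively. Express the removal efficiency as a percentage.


eta = (COD_in - COD_out) / COD_in * 100
= (3025.79 - 1077.48) / 3025.79 * 100
= 64.3901%

64.3901%


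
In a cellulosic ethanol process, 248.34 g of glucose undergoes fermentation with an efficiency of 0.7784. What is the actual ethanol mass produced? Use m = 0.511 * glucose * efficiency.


Actual ethanol: m = 0.511 * 248.34 * 0.7784
m = 98.7803 g

98.7803 g


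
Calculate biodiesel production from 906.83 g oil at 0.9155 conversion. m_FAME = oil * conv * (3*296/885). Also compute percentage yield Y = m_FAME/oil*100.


m_FAME = oil * conv * (3 * 296 / 885) = oil * conv * (888/885)
= 906.83 * 0.9155 * 888 / 885
= 833.0171 g
Y = m_FAME / oil * 100 = conv * (888/885) * 100
= 0.9155 * 888 / 885 * 100
= 91.86%

833.0171 g FAME; Y = 91.86%


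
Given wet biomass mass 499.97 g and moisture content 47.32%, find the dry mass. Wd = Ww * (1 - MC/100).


Wd = Ww * (1 - MC/100)
= 499.97 * (1 - 47.32/100)
= 263.3842 g

263.3842 g


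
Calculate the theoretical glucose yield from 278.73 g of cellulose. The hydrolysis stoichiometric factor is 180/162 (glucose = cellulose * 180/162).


glucose = cellulose * 180/162
= 278.73 * 180/162
= 309.7000 g

309.7000 g


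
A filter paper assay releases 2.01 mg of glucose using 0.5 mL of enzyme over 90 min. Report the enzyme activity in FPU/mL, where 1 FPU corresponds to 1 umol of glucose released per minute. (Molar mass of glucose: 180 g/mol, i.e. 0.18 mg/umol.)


Activity = glucose_mg / (0.18 mg/umol * V_mL * t_min)
= 2.01 / (0.18 * 0.5 * 90)
= 0.2481 FPU/mL

0.2481 FPU/mL


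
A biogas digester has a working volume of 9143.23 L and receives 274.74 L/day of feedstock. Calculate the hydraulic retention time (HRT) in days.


HRT = V / Q
= 9143.23 / 274.74
= 33.2796 days

33.2796 days


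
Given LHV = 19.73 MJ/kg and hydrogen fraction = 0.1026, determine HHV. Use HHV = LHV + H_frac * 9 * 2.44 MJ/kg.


HHV = LHV + H_frac * 9 * 2.44
= 19.73 + 0.1026 * 9 * 2.44
= 21.9831 MJ/kg

21.9831 MJ/kg


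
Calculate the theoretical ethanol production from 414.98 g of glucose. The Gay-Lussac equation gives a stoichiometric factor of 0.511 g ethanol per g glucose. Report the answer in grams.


Theoretical ethanol yield: m_EtOH = 0.511 * m_glucose
m_EtOH = 0.511 * 414.98 = 212.0548 g

212.0548 g


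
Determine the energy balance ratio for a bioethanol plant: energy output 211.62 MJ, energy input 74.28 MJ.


EROI = E_out / E_in
= 211.62 / 74.28
= 2.8489

2.8489


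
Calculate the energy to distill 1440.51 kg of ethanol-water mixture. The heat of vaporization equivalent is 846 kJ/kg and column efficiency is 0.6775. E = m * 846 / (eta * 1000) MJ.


E = m * 846 / (eta * 1000)
= 1440.51 * 846 / (0.6775 * 1000)
= 1798.7771 MJ

1798.7771 MJ


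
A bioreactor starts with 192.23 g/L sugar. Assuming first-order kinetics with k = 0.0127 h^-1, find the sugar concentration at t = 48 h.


S = S0 * exp(-k * t)
S = 192.23 * exp(-0.0127 * 48)
S = 104.4901 g/L

104.4901 g/L


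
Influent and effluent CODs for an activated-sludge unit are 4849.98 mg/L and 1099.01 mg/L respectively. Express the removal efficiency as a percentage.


eta = (COD_in - COD_out) / COD_in * 100
= (4849.98 - 1099.01) / 4849.98 * 100
= 77.3399%

77.3399%


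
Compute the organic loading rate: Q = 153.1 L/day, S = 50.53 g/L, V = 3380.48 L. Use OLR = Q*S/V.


OLR = Q * S / V
= 153.1 * 50.53 / 3380.48
= 2.2885 g/L/day

2.2885 g/L/day


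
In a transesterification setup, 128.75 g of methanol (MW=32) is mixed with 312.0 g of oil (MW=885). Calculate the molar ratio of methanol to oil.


Molar ratio = n_MeOH / n_oil = (MeOH/32) / (oil/885) = (MeOH * 885) / (32 * oil)
= (128.75 * 885) / (32 * 312.0)
= 11.4126

11.4126


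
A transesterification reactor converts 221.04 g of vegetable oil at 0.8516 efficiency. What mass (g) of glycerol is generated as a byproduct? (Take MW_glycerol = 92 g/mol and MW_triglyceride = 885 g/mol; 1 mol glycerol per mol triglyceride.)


glycerol = oil * conv * (92/885)
= 221.04 * 0.8516 * 92 / 885
= 19.5682 g

19.5682 g


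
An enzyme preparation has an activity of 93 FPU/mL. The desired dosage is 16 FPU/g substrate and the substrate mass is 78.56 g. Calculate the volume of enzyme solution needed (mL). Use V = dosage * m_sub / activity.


V = dosage * m_sub / activity
V = 16 * 78.56 / 93
V = 13.5157 mL

13.5157 mL


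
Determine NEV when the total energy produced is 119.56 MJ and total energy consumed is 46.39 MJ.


NEV = E_out - E_in
= 119.56 - 46.39
= 73.1700 MJ

73.1700 MJ


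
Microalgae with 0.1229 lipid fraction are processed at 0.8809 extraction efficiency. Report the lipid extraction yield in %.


Y = lipid_content * extraction_eff * 100
= 0.1229 * 0.8809 * 100
= 10.8263%

10.8263%


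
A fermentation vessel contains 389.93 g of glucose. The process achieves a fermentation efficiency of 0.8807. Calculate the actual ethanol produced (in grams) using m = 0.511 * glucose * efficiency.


Actual ethanol: m = 0.511 * 389.93 * 0.8807
m = 175.4832 g

175.4832 g


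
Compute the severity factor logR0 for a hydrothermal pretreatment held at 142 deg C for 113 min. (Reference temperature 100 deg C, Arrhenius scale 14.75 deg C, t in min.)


logR0 = log10(t * exp((T - 100) / 14.75))
= log10(113 * exp((142 - 100) / 14.75))
= 3.2897

3.2897


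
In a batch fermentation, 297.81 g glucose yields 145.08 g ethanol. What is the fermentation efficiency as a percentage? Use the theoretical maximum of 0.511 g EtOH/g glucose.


Fermentation efficiency = (actual / (0.511 * glucose)) * 100
= (145.08 / (0.511 * 297.81)) * 100
= 95.3339%

95.3339%


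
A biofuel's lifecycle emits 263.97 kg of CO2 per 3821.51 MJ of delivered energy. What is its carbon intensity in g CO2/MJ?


CI = CO2 * 1000 / E
= 263.97 * 1000 / 3821.51
= 69.0748 g CO2/MJ

69.0748 g CO2/MJ


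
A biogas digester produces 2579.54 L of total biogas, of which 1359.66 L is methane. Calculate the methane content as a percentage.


CH4% = V_CH4 / V_total * 100
= 1359.66 / 2579.54 * 100
= 52.7094%

52.7094%


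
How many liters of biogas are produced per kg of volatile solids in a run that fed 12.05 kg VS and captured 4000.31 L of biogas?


Y = V / VS
= 4000.31 / 12.05
= 331.9759 L/kg VS

331.9759 L/kg VS


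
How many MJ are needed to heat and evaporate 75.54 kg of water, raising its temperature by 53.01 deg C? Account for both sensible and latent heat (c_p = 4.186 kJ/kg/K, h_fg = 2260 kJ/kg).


E = m_water * (4.186 * dT + 2260) / 1000
= 75.54 * (4.186 * 53.01 + 2260) / 1000
= 187.4827 MJ

187.4827 MJ


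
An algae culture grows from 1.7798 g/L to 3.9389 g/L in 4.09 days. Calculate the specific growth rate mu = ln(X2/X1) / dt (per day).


mu = ln(X2/X1) / dt
= ln(3.9389/1.7798) / 4.09
= 0.1942 per day

0.1942 per day


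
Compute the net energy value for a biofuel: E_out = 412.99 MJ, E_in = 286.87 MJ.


NEV = E_out - E_in
= 412.99 - 286.87
= 126.1200 MJ

126.1200 MJ


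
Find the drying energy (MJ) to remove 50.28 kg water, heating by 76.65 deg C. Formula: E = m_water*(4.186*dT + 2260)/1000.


E = m_water * (4.186 * dT + 2260) / 1000
= 50.28 * (4.186 * 76.65 + 2260) / 1000
= 129.7655 MJ

129.7655 MJ


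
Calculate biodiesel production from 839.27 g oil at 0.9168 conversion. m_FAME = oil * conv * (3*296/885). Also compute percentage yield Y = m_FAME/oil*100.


m_FAME = oil * conv * (3 * 296 / 885) = oil * conv * (888/885)
= 839.27 * 0.9168 * 888 / 885
= 772.0510 g
Y = m_FAME / oil * 100 = conv * (888/885) * 100
= 0.9168 * 888 / 885 * 100
= 91.99%

772.0510 g FAME; Y = 91.99%


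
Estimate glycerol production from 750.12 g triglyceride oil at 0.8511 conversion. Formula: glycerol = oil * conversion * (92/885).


glycerol = oil * conv * (92/885)
= 750.12 * 0.8511 * 92 / 885
= 66.3676 g

66.3676 g


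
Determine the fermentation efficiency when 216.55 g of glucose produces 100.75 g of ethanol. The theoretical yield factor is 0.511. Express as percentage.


Fermentation efficiency = (actual / (0.511 * glucose)) * 100
= (100.75 / (0.511 * 216.55)) * 100
= 91.0471%

91.0471%


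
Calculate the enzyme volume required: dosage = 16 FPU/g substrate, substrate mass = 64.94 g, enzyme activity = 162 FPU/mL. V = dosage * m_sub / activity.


V = dosage * m_sub / activity
V = 16 * 64.94 / 162
V = 6.4138 mL

6.4138 mL


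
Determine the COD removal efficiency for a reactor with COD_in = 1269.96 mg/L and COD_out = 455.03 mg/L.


eta = (COD_in - COD_out) / COD_in * 100
= (1269.96 - 455.03) / 1269.96 * 100
= 64.1697%

64.1697%


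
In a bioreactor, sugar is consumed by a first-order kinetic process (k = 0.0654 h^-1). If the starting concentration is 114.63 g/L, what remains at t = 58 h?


S = S0 * exp(-k * t)
S = 114.63 * exp(-0.0654 * 58)
S = 2.5819 g/L

2.5819 g/L


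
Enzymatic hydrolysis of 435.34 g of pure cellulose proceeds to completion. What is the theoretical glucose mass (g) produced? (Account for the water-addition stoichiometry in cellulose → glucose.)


glucose = cellulose * 180/162
= 435.34 * 180/162
= 483.7111 g

483.7111 g


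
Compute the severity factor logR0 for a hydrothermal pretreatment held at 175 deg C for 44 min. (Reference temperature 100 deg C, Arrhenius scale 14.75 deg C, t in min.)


logR0 = log10(t * exp((T - 100) / 14.75))
= log10(44 * exp((175 - 100) / 14.75))
= 3.8517

3.8517


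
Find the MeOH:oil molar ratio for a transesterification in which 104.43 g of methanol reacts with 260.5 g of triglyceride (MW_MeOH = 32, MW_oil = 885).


Molar ratio = n_MeOH / n_oil = (MeOH/32) / (oil/885) = (MeOH * 885) / (32 * oil)
= (104.43 * 885) / (32 * 260.5)
= 11.0869

11.0869


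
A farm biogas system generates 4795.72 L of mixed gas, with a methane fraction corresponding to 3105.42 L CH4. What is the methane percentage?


CH4% = V_CH4 / V_total * 100
= 3105.42 / 4795.72 * 100
= 64.7540%

64.7540%


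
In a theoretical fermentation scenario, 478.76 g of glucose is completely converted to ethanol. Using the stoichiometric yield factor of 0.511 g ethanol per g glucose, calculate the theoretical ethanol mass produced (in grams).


Theoretical ethanol yield: m_EtOH = 0.511 * m_glucose
m_EtOH = 0.511 * 478.76 = 244.6464 g

244.6464 g


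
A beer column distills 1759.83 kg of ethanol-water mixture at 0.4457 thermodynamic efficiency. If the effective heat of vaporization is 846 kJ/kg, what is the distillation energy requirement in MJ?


E = m * 846 / (eta * 1000)
= 1759.83 * 846 / (0.4457 * 1000)
= 3340.3998 MJ

3340.3998 MJ


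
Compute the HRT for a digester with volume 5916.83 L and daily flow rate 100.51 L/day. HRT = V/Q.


HRT = V / Q
= 5916.83 / 100.51
= 58.8681 days

58.8681 days


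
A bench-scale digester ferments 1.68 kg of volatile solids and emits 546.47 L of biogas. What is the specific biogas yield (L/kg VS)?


Y = V / VS
= 546.47 / 1.68
= 325.2798 L/kg VS

325.2798 L/kg VS


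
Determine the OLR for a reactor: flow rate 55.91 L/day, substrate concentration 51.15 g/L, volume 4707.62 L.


OLR = Q * S / V
= 55.91 * 51.15 / 4707.62
= 0.6075 g/L/day

0.6075 g/L/day


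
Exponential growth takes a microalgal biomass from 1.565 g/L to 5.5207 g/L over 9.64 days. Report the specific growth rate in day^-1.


mu = ln(X2/X1) / dt
= ln(5.5207/1.565) / 9.64
= 0.1308 per day

0.1308 per day


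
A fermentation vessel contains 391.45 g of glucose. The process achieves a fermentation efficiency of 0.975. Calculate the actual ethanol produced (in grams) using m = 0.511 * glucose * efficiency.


Actual ethanol: m = 0.511 * 391.45 * 0.975
m = 195.0302 g

195.0302 g


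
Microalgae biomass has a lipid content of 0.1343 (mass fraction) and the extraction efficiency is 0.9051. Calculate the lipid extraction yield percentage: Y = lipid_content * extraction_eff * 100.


Y = lipid_content * extraction_eff * 100
= 0.1343 * 0.9051 * 100
= 12.1555%

12.1555%


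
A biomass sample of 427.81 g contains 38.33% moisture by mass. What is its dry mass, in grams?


Wd = Ww * (1 - MC/100)
= 427.81 * (1 - 38.33/100)
= 263.8304 g

263.8304 g


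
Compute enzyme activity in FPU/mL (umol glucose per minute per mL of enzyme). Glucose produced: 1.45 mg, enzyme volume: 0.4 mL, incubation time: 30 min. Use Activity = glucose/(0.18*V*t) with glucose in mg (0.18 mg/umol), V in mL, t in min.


Activity = glucose_mg / (0.18 mg/umol * V_mL * t_min)
= 1.45 / (0.18 * 0.4 * 30)
= 0.6713 FPU/mL

0.6713 FPU/mL


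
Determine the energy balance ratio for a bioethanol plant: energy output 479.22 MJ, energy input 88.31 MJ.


EROI = E_out / E_in
= 479.22 / 88.31
= 5.4266

5.4266


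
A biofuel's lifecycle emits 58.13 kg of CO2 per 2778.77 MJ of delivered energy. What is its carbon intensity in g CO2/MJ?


CI = CO2 * 1000 / E
= 58.13 * 1000 / 2778.77
= 20.9193 g CO2/MJ

20.9193 g CO2/MJ


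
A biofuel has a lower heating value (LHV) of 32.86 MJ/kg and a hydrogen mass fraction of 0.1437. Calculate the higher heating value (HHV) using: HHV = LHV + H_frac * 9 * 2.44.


HHV = LHV + H_frac * 9 * 2.44
= 32.86 + 0.1437 * 9 * 2.44
= 36.0157 MJ/kg

36.0157 MJ/kg


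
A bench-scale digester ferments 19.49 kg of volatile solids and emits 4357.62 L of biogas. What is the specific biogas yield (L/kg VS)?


Y = V / VS
= 4357.62 / 19.49
= 223.5823 L/kg VS

223.5823 L/kg VS


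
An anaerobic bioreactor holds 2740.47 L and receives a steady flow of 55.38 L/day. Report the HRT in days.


HRT = V / Q
= 2740.47 / 55.38
= 49.4848 days

49.4848 days


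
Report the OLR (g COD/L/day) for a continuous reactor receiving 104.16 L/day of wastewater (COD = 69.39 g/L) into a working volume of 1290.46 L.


OLR = Q * S / V
= 104.16 * 69.39 / 1290.46
= 5.6008 g/L/day

5.6008 g/L/day


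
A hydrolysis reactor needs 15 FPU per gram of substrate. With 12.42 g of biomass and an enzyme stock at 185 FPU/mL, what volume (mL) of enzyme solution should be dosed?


V = dosage * m_sub / activity
V = 15 * 12.42 / 185
V = 1.0070 mL

1.0070 mL


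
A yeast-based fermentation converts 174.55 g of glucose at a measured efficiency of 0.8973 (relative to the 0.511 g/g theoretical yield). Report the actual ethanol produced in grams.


Actual ethanol: m = 0.511 * 174.55 * 0.8973
m = 80.0347 g

80.0347 g


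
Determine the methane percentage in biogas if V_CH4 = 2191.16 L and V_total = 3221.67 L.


CH4% = V_CH4 / V_total * 100
= 2191.16 / 3221.67 * 100
= 68.0132%

68.0132%


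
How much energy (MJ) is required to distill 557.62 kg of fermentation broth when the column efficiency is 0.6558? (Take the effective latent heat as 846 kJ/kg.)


E = m * 846 / (eta * 1000)
= 557.62 * 846 / (0.6558 * 1000)
= 719.3451 MJ

719.3451 MJ


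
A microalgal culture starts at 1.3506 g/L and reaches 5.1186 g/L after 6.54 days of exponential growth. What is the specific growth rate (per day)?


mu = ln(X2/X1) / dt
= ln(5.1186/1.3506) / 6.54
= 0.2037 per day

0.2037 per day
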